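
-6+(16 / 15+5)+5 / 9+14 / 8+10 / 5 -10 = -1013 / 180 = -5.63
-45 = -45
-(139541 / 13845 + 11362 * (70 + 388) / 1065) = -67788889 / 13845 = -4896.27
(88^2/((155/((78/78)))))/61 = 0.82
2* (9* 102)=1836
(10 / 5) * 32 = 64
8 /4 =2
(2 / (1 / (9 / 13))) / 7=18 / 91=0.20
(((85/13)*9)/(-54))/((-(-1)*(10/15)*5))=-17/52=-0.33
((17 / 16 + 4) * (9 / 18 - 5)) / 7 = -729 / 224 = -3.25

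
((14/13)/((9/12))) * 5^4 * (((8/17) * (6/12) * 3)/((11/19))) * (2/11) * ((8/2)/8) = 2660000/26741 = 99.47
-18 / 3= -6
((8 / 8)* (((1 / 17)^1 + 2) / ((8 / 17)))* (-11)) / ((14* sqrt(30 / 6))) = -11* sqrt(5) / 16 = -1.54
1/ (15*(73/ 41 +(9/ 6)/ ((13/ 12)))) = 0.02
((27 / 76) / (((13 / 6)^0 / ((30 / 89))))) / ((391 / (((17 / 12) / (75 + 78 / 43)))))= 645 / 114189848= 0.00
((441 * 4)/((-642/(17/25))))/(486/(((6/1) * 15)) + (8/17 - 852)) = 84966/38477735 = 0.00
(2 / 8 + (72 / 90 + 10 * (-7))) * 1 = -1379 / 20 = -68.95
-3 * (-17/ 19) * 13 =663/ 19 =34.89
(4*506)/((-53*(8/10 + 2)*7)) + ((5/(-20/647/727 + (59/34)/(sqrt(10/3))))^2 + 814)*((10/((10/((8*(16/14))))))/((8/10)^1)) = 193061121343581657002259200000*sqrt(30)/37368301677875510314114136500303 + 133329168917292013121197537951993817340/13863639922491814326536344641612413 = 9617.21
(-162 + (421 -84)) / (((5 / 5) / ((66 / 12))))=962.50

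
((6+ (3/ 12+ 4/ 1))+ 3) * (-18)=-477/ 2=-238.50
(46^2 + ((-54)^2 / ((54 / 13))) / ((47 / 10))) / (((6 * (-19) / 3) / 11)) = -585596 / 893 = -655.76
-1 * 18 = -18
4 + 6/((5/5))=10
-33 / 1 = -33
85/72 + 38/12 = 313/72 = 4.35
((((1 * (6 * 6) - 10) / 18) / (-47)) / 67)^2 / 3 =169 / 2409636843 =0.00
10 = 10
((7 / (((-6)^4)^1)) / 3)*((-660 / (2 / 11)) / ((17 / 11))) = -46585 / 11016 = -4.23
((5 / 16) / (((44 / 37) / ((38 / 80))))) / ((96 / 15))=3515 / 180224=0.02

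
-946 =-946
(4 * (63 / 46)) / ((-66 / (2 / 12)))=-7 / 506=-0.01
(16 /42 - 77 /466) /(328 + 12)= 2111 /3327240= 0.00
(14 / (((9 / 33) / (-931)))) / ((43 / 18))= -860244 / 43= -20005.67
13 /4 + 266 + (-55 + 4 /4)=861 /4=215.25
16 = 16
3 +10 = 13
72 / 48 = 3 / 2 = 1.50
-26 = -26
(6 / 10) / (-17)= -3 / 85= -0.04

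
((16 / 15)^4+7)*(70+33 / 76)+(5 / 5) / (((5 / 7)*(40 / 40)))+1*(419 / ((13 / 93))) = 179216743579 / 50017500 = 3583.08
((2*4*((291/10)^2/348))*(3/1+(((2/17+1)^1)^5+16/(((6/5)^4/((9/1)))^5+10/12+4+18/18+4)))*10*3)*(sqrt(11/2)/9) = 47892873927562260935122757*sqrt(22)/231698582428818115157807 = 969.52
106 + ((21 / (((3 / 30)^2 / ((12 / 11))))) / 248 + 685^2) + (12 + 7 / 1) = 160051500 / 341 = 469359.24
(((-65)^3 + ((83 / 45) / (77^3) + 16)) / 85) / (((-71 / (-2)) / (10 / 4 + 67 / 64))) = -640317420564757 / 1983727191600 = -322.79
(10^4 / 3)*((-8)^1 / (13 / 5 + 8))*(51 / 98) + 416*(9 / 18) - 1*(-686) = -1078282 / 2597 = -415.20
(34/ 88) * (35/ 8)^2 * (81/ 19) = 1686825/ 53504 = 31.53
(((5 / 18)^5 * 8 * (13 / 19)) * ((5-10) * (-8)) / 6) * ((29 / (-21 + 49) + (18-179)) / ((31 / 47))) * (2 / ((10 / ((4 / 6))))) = -2850696875 / 1460754162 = -1.95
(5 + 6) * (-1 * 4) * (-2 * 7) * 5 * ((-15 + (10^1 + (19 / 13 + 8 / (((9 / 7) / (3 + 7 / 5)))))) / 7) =1227248 / 117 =10489.30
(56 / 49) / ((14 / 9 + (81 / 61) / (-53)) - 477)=-29097 / 12105394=-0.00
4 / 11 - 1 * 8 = -84 / 11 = -7.64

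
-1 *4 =-4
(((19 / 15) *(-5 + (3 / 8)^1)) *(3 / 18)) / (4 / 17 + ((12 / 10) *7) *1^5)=-0.11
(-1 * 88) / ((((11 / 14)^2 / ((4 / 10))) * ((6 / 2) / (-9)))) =9408 / 55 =171.05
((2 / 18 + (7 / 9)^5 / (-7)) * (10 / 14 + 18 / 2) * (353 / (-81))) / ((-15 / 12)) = 79885312 / 33480783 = 2.39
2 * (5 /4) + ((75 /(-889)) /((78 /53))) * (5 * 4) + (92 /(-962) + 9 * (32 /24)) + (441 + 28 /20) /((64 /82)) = 9921946317 /17104360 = 580.08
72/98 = 36/49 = 0.73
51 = 51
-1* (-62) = 62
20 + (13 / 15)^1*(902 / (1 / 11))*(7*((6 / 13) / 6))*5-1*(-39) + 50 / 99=2297873 / 99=23210.84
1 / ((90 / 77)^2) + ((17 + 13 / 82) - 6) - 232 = -73098361 / 332100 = -220.11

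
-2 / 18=-1 / 9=-0.11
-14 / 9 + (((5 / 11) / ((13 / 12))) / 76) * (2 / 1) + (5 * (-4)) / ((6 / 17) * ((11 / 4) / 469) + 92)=-12641332336 / 7174828089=-1.76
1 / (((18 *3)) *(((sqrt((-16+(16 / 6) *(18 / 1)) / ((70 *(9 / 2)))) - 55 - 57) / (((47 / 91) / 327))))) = -1645 / 6298910748 - 47 *sqrt(70) / 529108502832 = -0.00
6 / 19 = 0.32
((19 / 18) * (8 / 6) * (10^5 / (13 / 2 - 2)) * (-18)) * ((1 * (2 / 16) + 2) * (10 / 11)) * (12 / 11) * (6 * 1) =-2584000000 / 363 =-7118457.30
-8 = -8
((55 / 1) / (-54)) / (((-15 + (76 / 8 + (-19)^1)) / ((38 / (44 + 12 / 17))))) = 0.04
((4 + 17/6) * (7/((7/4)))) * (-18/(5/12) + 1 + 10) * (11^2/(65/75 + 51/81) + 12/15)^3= -3704273781876846787/7727257500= -479377551.72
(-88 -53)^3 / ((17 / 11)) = -30835431 / 17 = -1813848.88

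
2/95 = 0.02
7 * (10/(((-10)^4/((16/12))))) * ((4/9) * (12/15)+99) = 31297/33750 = 0.93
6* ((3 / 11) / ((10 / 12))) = 108 / 55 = 1.96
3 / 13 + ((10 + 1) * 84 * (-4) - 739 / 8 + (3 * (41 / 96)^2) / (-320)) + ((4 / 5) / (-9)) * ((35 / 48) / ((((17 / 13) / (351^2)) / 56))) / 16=-5466150300461 / 217251840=-25160.43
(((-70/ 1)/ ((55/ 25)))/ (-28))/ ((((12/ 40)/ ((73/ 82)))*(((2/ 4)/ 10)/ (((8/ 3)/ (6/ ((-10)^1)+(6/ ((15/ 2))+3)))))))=56.20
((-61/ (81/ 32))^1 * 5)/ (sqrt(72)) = -2440 * sqrt(2)/ 243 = -14.20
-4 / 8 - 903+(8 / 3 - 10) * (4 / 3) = -16439 / 18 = -913.28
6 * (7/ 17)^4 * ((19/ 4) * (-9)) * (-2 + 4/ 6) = 821142/ 83521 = 9.83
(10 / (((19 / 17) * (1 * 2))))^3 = 614125 / 6859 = 89.54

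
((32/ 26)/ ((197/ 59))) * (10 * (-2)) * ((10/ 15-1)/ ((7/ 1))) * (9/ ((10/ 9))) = 50976/ 17927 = 2.84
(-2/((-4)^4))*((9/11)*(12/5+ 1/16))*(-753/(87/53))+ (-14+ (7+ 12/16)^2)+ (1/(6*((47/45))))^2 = 384664919051/7215831040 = 53.31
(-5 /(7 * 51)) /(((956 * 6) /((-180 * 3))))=75 /56882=0.00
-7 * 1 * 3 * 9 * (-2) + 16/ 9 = 3418/ 9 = 379.78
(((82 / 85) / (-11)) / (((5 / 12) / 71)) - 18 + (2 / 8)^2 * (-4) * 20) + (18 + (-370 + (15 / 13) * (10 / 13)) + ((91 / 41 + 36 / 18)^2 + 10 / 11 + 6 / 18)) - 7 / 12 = -1968763267459 / 5312464300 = -370.59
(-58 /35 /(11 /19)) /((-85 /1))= 1102 /32725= 0.03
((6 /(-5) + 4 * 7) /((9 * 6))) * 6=134 /45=2.98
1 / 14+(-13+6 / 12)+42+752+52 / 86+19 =241154 / 301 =801.18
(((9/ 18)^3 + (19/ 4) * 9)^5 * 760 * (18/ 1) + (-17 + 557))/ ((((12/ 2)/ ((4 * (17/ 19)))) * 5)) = 4600387104388143/ 19456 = 236450817454.16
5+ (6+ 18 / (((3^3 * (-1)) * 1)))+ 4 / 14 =223 / 21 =10.62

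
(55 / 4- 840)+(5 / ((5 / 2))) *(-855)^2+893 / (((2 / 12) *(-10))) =29213759 / 20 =1460687.95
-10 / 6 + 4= 7 / 3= 2.33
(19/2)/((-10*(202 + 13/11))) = -209/44700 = -0.00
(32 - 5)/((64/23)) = 9.70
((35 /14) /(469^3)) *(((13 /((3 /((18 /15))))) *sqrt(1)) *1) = 13 /103161709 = 0.00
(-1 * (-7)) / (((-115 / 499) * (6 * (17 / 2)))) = -3493 / 5865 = -0.60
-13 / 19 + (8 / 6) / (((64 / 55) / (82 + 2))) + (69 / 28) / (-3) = 12601 / 133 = 94.74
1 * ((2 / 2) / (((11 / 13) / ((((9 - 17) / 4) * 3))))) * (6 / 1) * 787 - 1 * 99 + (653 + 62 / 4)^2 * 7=136165193 / 44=3094663.48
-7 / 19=-0.37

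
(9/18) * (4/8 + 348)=697/4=174.25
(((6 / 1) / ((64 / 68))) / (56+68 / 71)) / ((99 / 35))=42245 / 1067616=0.04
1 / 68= 0.01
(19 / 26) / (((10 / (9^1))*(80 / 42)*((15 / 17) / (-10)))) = -20349 / 5200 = -3.91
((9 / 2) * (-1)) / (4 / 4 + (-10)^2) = -9 / 202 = -0.04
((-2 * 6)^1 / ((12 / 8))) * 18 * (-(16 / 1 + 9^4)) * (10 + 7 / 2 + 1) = 13732776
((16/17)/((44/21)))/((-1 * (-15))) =28/935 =0.03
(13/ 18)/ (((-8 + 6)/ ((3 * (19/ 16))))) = -247/ 192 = -1.29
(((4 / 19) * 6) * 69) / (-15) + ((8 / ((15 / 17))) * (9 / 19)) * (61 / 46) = -252 / 2185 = -0.12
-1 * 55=-55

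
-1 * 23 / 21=-23 / 21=-1.10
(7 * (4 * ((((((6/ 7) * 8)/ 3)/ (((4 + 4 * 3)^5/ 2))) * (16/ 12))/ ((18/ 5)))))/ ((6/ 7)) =35/ 663552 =0.00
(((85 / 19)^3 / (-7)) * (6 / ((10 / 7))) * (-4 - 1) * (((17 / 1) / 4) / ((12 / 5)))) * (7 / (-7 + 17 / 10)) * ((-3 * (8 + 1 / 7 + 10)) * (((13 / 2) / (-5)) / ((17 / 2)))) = -15208805625 / 2908216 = -5229.60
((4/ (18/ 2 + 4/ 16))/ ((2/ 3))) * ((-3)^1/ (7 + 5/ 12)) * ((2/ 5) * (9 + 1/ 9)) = -15744/ 16465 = -0.96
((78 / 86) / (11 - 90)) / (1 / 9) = -351 / 3397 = -0.10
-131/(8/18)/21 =-393/28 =-14.04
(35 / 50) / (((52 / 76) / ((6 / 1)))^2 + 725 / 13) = 591318 / 47121485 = 0.01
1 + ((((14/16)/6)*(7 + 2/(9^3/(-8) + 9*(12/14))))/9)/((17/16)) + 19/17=4768307/2143989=2.22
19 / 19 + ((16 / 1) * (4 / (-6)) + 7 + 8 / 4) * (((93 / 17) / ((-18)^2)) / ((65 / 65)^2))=5353 / 5508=0.97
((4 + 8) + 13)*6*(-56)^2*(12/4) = 1411200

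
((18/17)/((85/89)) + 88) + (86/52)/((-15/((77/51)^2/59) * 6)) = 31998132149/359094060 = 89.11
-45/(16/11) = -495/16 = -30.94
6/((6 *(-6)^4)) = 1/1296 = 0.00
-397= -397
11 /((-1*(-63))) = 11 /63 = 0.17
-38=-38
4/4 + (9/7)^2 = 130/49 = 2.65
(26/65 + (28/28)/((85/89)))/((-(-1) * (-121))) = -123/10285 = -0.01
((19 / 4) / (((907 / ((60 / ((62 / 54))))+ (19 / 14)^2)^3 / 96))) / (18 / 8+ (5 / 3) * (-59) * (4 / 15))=-1026385812262944000 / 381788378253056388367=-0.00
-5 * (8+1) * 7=-315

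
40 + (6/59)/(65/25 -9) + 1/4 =37981/944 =40.23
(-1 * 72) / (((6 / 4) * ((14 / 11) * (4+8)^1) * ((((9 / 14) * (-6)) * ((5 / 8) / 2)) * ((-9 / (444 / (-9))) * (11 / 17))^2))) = 202568192 / 1082565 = 187.12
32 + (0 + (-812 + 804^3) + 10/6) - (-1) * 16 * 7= 1559153393/3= 519717797.67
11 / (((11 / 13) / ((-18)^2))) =4212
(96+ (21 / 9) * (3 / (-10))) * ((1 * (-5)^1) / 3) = -953 / 6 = -158.83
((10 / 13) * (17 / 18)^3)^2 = 603439225 / 1437016464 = 0.42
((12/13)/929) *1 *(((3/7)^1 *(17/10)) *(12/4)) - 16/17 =-6747514/7185815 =-0.94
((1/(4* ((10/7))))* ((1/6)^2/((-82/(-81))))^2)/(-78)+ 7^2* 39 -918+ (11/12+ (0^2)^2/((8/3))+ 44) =348389266633/335662080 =1037.92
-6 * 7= -42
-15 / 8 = -1.88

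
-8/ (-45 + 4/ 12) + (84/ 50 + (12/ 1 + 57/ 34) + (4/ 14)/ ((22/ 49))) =10130911/ 626450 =16.17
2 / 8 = 1 / 4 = 0.25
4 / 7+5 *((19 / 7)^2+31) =9428 / 49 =192.41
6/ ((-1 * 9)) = -2/ 3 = -0.67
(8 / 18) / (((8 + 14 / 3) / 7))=14 / 57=0.25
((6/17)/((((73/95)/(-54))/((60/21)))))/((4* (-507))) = 51300/1468103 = 0.03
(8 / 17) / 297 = 8 / 5049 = 0.00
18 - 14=4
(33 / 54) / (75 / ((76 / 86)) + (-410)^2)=209 / 57519225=0.00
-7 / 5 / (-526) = 0.00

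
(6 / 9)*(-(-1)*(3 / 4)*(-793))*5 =-3965 / 2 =-1982.50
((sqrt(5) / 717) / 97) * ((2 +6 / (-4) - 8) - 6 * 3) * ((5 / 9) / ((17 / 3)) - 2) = sqrt(5) / 1434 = 0.00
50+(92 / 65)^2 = 219714 / 4225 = 52.00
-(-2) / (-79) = -2 / 79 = -0.03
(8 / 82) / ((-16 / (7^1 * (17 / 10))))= -119 / 1640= -0.07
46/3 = 15.33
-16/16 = -1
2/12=1/6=0.17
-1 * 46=-46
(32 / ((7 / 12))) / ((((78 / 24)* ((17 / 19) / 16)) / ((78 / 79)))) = 2801664 / 9401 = 298.02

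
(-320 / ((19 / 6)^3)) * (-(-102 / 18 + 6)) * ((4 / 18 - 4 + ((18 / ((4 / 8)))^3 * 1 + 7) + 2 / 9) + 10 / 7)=7525465600 / 48013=156738.08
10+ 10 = 20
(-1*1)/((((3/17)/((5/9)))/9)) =-85/3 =-28.33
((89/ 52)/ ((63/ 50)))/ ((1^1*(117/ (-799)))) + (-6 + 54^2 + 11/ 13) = 556074247/ 191646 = 2901.57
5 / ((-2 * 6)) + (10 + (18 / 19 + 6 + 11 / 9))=12143 / 684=17.75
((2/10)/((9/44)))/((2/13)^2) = 1859/45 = 41.31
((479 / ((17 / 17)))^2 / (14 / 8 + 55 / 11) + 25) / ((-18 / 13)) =-11939707 / 486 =-24567.30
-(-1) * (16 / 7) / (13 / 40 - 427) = -640 / 119469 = -0.01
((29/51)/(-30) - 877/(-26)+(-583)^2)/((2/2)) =3380531369/9945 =339922.71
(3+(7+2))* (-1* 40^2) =-19200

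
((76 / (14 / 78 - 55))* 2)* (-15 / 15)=2964 / 1069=2.77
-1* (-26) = 26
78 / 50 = 39 / 25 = 1.56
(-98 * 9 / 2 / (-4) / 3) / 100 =147 / 400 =0.37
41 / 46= 0.89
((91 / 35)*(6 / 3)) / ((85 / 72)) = 1872 / 425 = 4.40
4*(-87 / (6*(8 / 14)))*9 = -913.50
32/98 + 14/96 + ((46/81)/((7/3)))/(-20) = 48707/105840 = 0.46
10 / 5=2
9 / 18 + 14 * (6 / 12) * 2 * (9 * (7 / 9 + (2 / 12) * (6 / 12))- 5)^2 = 851 / 8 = 106.38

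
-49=-49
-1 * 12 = -12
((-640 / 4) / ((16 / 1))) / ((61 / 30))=-300 / 61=-4.92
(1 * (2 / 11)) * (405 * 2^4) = 12960 / 11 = 1178.18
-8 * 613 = -4904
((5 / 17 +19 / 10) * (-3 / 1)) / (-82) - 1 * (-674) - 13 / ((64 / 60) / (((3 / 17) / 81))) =338267119 / 501840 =674.05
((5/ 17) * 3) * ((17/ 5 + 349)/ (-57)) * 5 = -8810/ 323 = -27.28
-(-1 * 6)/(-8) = -3/4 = -0.75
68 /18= 34 /9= 3.78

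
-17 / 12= -1.42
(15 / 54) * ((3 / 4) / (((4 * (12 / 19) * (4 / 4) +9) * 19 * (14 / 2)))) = 5 / 36792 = 0.00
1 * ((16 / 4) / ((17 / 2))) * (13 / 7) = 104 / 119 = 0.87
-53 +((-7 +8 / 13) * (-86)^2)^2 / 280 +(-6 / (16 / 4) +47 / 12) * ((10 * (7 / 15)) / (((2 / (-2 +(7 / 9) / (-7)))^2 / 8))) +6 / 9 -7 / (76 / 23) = 7963569.35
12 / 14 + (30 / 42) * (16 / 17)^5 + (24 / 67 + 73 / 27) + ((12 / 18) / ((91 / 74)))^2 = 100829236578725 / 21269924992953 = 4.74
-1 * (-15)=15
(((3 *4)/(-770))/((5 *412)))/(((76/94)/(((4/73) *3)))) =-423/275007425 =-0.00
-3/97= -0.03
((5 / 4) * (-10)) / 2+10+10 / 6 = 65 / 12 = 5.42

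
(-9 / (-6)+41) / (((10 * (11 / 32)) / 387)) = 52632 / 11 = 4784.73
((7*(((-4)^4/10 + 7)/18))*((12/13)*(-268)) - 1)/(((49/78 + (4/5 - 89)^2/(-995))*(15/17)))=20696212930/41851929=494.51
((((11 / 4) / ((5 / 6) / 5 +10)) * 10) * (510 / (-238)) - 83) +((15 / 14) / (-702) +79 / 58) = -72387325 / 827892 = -87.44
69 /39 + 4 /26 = 25 /13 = 1.92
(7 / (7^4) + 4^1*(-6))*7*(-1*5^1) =41155 / 49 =839.90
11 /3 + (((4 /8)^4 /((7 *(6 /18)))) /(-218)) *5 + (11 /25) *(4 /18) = 20676977 /5493600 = 3.76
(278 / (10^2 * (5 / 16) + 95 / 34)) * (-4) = -75616 / 2315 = -32.66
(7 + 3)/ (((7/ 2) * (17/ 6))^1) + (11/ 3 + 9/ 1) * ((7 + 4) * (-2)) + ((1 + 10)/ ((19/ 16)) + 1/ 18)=-10920883/ 40698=-268.34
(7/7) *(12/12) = 1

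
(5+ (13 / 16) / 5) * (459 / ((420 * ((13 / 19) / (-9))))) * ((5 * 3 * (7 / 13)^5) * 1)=-77830712757 / 1544578880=-50.39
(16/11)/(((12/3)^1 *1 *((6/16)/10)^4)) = 163840000/891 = 183883.28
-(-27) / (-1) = -27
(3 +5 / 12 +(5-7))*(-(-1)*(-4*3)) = -17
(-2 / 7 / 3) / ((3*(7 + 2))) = -2 / 567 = -0.00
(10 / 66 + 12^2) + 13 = 5186 / 33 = 157.15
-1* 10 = -10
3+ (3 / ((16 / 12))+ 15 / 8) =57 / 8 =7.12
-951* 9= -8559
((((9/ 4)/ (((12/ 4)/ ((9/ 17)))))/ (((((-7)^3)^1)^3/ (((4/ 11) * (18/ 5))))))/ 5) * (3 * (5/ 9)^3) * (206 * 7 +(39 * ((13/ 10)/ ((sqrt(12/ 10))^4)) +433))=-229225/ 90553494108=-0.00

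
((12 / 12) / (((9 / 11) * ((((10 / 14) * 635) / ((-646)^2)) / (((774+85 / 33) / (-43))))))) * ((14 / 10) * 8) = -4192266395744 / 18430875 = -227458.89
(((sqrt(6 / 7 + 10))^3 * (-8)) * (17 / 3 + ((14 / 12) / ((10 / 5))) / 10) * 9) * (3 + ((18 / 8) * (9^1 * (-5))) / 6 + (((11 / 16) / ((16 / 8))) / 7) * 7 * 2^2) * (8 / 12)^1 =522120 * sqrt(133) / 49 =122885.34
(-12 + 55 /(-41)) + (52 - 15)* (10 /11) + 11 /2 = 23267 /902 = 25.79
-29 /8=-3.62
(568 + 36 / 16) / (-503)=-1.13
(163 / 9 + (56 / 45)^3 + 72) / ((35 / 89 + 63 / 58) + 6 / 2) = 43293647542 / 2107083375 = 20.55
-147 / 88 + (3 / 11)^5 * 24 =-2105571 / 1288408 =-1.63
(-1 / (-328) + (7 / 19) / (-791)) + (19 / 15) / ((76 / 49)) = 8653931 / 10563240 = 0.82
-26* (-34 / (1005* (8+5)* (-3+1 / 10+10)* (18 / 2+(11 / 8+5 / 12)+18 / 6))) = 1088 / 1574567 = 0.00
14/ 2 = 7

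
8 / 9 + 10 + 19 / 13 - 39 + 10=-1948 / 117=-16.65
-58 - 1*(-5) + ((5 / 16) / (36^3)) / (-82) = -3244271621 / 61212672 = -53.00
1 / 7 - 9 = -62 / 7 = -8.86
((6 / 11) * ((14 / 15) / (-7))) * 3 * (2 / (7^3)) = -24 / 18865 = -0.00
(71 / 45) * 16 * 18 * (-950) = -431680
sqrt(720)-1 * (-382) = 12 * sqrt(5) + 382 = 408.83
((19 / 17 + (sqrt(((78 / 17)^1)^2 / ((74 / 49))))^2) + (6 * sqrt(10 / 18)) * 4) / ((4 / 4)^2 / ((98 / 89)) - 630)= -784 * sqrt(5) / 61651 - 15778882 / 659234143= -0.05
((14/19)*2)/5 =28/95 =0.29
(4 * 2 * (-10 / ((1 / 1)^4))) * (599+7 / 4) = -48060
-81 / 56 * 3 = -243 / 56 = -4.34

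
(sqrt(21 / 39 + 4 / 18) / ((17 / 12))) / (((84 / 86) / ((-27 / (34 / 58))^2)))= 17575218 * sqrt(1157) / 447083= 1337.15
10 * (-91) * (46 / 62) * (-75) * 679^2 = 23345777733.87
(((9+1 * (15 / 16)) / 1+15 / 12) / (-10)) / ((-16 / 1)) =179 / 2560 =0.07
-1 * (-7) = 7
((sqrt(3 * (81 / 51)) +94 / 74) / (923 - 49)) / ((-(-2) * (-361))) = -9 * sqrt(17) / 10727476 - 47 / 23348036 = -0.00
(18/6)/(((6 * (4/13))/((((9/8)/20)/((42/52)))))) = 507/4480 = 0.11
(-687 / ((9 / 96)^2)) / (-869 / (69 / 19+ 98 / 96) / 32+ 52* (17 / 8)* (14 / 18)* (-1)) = 2984899584 / 3504859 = 851.65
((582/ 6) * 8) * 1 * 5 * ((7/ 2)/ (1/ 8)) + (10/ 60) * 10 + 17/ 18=1955567/ 18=108642.61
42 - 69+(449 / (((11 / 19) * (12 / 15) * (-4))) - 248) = -91055 / 176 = -517.36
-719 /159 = -4.52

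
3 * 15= 45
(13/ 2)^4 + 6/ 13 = 371389/ 208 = 1785.52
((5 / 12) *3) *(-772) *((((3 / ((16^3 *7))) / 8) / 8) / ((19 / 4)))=-2895 / 8716288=-0.00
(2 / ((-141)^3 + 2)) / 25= -2 / 70080475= -0.00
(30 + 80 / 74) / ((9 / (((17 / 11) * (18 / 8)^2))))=87975 / 3256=27.02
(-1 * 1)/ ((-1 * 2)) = 1/ 2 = 0.50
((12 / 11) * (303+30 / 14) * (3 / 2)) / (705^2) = 4272 / 4252325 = 0.00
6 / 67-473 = -31685 / 67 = -472.91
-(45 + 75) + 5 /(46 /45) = -115.11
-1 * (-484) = 484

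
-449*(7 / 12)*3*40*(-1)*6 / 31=188580 / 31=6083.23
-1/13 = -0.08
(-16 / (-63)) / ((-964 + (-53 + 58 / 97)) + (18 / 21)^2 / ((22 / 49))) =-17072 / 68213565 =-0.00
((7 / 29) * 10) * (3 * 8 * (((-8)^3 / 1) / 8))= -107520 / 29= -3707.59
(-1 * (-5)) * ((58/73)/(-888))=-145/32412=-0.00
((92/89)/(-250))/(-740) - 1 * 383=-1576523727/4116250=-383.00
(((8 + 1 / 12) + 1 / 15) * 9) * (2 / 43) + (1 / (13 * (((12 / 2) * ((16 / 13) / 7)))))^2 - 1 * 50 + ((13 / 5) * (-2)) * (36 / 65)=-490040381 / 9907200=-49.46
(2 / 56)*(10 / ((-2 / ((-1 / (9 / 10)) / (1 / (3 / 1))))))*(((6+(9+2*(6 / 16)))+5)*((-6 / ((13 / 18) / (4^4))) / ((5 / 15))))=-7171200 / 91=-78804.40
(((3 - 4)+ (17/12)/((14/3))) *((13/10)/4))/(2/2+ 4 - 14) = 0.03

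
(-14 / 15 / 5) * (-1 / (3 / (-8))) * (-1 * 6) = 224 / 75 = 2.99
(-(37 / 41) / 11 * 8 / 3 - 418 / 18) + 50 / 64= -2943229 / 129888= -22.66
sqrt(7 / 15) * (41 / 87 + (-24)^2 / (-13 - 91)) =-3.46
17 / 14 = 1.21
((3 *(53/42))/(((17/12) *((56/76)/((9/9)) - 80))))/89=-1007/2658341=-0.00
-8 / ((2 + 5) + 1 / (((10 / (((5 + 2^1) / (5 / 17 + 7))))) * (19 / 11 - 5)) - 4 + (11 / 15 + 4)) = -357120 / 343907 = -1.04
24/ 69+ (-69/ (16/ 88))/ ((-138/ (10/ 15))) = 301/ 138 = 2.18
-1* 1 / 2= -1 / 2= -0.50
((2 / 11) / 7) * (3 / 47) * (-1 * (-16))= 96 / 3619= 0.03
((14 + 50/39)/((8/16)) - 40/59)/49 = 9824/16107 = 0.61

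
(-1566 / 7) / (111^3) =-58 / 354571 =-0.00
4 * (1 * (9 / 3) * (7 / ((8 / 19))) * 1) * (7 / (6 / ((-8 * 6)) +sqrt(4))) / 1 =3724 / 5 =744.80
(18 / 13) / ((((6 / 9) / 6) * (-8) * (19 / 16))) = -324 / 247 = -1.31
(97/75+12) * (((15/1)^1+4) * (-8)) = -151544/75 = -2020.59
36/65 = 0.55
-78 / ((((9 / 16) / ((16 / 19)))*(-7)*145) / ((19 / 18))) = 0.12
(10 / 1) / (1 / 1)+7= 17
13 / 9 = 1.44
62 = 62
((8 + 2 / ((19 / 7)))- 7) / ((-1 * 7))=-33 / 133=-0.25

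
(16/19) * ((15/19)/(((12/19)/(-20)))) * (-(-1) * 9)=-189.47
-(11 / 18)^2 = -0.37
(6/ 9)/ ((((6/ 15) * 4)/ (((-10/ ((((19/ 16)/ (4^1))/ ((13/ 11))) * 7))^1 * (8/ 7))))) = -83200/ 30723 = -2.71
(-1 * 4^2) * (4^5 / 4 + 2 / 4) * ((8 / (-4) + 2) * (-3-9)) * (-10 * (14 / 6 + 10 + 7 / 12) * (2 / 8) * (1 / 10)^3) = 0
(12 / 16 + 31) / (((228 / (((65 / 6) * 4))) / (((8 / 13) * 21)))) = 4445 / 57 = 77.98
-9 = -9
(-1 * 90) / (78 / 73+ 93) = -730 / 763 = -0.96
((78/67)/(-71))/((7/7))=-78/4757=-0.02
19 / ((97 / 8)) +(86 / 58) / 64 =286283 / 180032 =1.59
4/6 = 0.67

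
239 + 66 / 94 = 11266 / 47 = 239.70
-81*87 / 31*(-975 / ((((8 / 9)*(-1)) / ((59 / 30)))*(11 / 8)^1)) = -356638.13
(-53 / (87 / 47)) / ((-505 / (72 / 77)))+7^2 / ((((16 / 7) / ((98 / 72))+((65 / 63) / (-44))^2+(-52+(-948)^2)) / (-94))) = 2610384650890464408 / 54507586179368916055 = 0.05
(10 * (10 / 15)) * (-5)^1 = -100 / 3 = -33.33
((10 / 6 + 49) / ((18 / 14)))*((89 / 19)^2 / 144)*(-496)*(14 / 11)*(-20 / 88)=481279960 / 558657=861.49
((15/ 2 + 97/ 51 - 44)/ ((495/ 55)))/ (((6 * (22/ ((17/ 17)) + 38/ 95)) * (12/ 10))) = -88225/ 3701376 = -0.02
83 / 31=2.68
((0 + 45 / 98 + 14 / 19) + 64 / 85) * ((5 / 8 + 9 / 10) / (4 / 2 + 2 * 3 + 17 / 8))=6272081 / 21366450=0.29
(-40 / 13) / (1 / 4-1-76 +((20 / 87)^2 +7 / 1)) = 1211040 / 27431963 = 0.04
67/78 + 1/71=4835/5538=0.87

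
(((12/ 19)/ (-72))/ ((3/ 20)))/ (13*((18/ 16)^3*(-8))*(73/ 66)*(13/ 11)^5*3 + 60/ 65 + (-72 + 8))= 29478775040/ 602814479069079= 0.00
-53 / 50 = -1.06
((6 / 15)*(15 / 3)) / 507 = 2 / 507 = 0.00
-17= -17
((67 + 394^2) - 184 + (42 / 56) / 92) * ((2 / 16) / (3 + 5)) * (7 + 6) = 742089335 / 23552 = 31508.55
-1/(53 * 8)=-1/424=-0.00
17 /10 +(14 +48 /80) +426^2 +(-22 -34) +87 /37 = 181438.65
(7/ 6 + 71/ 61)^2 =727609/ 133956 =5.43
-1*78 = -78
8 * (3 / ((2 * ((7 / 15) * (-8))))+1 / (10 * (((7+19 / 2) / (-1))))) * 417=-1047643 / 770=-1360.58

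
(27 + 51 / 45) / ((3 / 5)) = 422 / 9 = 46.89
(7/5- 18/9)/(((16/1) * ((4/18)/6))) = -81/80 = -1.01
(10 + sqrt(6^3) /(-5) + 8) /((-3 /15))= -90 + 6 * sqrt(6)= -75.30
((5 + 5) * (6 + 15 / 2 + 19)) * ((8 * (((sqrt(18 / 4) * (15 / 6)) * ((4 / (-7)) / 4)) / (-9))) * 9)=1969.80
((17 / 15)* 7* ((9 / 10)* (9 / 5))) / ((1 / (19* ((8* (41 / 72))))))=278103 / 250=1112.41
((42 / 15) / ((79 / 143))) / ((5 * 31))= 2002 / 61225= 0.03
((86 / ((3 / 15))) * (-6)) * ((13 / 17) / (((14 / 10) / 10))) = -1677000 / 119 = -14092.44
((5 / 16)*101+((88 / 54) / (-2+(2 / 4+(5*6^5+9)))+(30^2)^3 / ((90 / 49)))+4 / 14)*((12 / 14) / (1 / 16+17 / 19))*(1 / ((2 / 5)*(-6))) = -1773603517078404289 / 11977132230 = -148082486.11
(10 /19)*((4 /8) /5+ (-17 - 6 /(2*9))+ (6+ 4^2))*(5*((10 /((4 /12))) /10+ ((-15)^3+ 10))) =-2403830 /57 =-42172.46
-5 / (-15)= 1 / 3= 0.33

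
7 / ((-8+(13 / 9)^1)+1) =-63 / 50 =-1.26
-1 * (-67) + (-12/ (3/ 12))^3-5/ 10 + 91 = -220869/ 2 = -110434.50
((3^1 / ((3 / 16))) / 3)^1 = 16 / 3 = 5.33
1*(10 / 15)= 2 / 3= 0.67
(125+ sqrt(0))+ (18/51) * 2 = 2137/17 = 125.71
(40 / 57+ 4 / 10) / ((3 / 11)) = 3454 / 855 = 4.04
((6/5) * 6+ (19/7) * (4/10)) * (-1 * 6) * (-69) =3430.29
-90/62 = -45/31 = -1.45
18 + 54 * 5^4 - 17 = 33751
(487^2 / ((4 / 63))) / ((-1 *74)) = -14941647 / 296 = -50478.54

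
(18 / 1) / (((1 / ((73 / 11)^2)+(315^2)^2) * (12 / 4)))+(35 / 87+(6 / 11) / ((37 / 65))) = 1263803818605427958 / 928905643859992557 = 1.36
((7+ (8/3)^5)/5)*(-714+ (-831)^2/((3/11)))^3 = 20707034618557907459729/45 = 460156324856842387993.98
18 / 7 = 2.57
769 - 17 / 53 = 768.68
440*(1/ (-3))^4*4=21.73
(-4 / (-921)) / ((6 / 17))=34 / 2763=0.01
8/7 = 1.14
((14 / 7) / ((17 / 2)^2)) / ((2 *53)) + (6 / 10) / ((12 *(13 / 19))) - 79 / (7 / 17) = -5346345619 / 27876940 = -191.78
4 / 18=2 / 9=0.22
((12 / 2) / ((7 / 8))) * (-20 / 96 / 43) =-10 / 301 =-0.03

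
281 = 281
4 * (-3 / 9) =-4 / 3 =-1.33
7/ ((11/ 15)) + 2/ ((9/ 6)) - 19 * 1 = -8.12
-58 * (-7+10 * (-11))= 6786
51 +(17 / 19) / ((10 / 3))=9741 / 190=51.27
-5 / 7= -0.71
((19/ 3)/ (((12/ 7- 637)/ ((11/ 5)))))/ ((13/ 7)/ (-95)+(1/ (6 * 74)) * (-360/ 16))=57595384/ 184412643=0.31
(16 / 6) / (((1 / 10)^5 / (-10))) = -8000000 / 3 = -2666666.67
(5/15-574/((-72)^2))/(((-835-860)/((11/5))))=-6347/21967200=-0.00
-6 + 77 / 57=-265 / 57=-4.65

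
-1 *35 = -35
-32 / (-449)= 32 / 449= 0.07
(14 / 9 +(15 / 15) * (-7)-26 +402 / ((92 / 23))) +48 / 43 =54313 / 774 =70.17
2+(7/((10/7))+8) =149/10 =14.90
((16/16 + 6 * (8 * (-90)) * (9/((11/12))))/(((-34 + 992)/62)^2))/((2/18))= -4035182301/2523851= -1598.82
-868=-868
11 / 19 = 0.58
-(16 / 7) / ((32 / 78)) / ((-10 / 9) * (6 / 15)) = 351 / 28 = 12.54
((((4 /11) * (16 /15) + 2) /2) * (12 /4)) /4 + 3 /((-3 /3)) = -463 /220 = -2.10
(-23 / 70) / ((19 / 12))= -138 / 665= -0.21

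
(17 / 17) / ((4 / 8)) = 2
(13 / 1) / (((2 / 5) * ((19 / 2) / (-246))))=-15990 / 19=-841.58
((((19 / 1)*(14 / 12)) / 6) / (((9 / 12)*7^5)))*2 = 38 / 64827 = 0.00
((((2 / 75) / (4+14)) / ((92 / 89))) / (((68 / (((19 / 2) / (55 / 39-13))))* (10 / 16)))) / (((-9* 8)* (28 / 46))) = 21983 / 34854624000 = 0.00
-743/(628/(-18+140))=-45323/314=-144.34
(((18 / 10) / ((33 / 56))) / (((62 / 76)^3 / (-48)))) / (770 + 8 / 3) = -0.35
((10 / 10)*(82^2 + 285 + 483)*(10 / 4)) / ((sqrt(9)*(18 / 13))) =121745 / 27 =4509.07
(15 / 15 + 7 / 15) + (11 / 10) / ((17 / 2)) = 1.60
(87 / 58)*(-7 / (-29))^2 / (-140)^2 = 0.00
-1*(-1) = 1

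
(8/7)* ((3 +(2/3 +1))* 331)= 5296/3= 1765.33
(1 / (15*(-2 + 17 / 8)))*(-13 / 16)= -13 / 30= -0.43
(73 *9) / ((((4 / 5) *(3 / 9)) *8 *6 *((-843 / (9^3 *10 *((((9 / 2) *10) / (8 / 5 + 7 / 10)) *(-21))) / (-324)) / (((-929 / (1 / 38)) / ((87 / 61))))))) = 548247145034176875 / 374854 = 1462561810822.82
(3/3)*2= 2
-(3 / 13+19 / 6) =-265 / 78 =-3.40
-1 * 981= -981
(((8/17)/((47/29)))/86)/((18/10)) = 580/309213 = 0.00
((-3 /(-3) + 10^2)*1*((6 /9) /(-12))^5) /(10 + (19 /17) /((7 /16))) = -12019 /2823014592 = -0.00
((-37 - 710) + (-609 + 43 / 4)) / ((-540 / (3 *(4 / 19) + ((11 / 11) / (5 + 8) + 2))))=1199963 / 177840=6.75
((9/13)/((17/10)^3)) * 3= 27000/63869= 0.42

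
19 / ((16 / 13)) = 247 / 16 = 15.44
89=89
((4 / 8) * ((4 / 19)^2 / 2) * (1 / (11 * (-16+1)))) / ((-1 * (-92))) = -1 / 1369995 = -0.00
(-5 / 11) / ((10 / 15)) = -15 / 22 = -0.68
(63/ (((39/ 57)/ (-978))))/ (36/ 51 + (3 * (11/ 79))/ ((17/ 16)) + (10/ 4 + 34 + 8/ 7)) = -22010862132/ 9469525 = -2324.39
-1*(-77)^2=-5929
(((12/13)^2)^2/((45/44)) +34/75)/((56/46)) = 28654711/29989050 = 0.96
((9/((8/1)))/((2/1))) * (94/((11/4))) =423/22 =19.23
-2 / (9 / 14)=-28 / 9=-3.11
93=93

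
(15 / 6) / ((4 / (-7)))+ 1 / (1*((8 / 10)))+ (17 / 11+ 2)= 37 / 88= 0.42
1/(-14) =-0.07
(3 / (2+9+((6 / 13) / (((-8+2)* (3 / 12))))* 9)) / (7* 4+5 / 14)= 546 / 42479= 0.01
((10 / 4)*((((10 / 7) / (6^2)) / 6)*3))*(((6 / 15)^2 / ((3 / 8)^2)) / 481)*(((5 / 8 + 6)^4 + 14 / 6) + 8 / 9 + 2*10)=0.23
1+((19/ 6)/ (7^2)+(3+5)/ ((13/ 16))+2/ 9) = 127651/ 11466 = 11.13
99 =99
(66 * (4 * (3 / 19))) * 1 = 792 / 19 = 41.68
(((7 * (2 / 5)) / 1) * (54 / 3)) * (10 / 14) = 36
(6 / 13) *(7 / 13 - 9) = -660 / 169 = -3.91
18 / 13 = 1.38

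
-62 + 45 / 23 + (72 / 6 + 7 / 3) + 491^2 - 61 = 16627226 / 69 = 240974.29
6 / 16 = 3 / 8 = 0.38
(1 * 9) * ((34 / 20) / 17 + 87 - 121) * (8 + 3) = -33561 / 10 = -3356.10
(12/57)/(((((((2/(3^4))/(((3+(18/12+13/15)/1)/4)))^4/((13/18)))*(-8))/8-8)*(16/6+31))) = -1547321850079551/1979540459502892246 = -0.00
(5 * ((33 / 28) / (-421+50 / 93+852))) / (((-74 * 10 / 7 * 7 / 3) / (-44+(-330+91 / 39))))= 3421935 / 166311152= 0.02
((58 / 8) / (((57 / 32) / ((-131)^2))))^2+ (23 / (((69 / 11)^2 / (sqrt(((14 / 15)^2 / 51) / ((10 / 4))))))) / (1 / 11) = 18634*sqrt(510) / 791775+ 15851163747904 / 3249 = 4878782317.52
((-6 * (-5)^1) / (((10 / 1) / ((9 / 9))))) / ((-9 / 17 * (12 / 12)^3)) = -5.67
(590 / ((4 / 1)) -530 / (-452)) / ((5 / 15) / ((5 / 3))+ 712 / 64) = 224000 / 17063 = 13.13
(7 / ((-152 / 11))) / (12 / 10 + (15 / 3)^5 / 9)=-3465 / 2383208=-0.00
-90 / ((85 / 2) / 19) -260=-300.24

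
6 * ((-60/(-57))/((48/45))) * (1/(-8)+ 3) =5175/304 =17.02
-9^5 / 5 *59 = -3483891 / 5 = -696778.20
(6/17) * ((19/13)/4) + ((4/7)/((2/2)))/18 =4475/27846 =0.16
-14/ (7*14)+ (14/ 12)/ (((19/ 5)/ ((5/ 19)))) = -941/ 15162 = -0.06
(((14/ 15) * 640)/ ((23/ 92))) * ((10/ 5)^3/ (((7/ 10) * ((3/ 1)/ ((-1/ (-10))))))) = 8192/ 9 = 910.22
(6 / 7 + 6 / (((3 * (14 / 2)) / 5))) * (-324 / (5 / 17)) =-88128 / 35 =-2517.94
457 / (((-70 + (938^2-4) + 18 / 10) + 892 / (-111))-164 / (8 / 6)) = 253635 / 488200624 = 0.00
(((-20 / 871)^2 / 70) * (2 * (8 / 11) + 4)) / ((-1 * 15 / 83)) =-13280 / 58415357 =-0.00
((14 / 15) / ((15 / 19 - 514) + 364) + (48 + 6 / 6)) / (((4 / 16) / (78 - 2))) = 90481648 / 6075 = 14894.10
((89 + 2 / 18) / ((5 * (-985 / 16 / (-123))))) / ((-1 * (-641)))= 526112 / 9470775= 0.06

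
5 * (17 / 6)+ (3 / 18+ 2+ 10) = 26.33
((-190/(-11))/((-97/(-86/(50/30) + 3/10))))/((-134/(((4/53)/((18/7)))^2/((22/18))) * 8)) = -53067/8835754444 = -0.00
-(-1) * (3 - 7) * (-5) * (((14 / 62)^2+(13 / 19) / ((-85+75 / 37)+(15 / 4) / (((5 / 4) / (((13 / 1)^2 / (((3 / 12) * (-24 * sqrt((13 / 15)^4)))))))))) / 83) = 50169732 / 4384332821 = 0.01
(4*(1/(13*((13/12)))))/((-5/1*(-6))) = 8/845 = 0.01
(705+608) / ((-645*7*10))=-0.03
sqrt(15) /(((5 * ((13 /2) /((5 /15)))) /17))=34 * sqrt(15) /195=0.68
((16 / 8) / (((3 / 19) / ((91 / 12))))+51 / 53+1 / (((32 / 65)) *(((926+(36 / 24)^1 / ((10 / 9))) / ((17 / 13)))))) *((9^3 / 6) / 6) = 3635297505 / 1850336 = 1964.67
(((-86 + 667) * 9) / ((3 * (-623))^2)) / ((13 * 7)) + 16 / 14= 5766571 / 5045677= 1.14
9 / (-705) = -0.01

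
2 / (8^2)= 1 / 32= 0.03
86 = 86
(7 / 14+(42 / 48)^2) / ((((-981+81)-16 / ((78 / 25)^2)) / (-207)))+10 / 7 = 1056214249 / 614387200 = 1.72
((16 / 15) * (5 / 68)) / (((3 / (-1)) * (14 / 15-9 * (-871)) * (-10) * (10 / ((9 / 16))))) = 3 / 159934640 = 0.00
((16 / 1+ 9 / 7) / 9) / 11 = 11 / 63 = 0.17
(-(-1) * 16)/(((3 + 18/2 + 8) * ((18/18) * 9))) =4/45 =0.09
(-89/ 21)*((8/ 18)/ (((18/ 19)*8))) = -1691/ 6804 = -0.25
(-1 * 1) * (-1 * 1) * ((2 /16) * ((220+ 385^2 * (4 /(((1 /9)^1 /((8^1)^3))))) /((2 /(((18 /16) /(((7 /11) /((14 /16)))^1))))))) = 67619064645 /256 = 264136971.27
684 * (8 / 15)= 1824 / 5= 364.80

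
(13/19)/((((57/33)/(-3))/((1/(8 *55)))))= -0.00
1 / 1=1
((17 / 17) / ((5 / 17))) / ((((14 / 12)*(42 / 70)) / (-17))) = -578 / 7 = -82.57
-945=-945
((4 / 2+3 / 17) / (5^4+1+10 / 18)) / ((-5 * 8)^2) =333 / 153380800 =0.00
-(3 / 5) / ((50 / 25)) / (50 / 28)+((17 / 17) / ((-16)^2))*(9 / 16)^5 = -5629763451 / 33554432000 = -0.17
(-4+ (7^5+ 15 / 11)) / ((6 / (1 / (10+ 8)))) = 15404 / 99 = 155.60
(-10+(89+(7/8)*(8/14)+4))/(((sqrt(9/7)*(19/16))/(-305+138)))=-223112*sqrt(7)/57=-10356.12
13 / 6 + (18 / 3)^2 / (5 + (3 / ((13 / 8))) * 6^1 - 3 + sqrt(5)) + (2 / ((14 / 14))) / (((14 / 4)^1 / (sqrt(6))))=-6084 * sqrt(5) / 28055 + 4 * sqrt(6) / 7 + 168415 / 33666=5.92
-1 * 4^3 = -64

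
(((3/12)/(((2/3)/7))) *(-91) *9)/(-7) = 2457/8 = 307.12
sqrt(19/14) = sqrt(266)/14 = 1.16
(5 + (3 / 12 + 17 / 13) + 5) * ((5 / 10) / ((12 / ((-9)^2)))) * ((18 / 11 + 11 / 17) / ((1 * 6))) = 2309643 / 155584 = 14.84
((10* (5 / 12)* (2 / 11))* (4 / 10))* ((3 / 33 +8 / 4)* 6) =460 / 121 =3.80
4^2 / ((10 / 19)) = 152 / 5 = 30.40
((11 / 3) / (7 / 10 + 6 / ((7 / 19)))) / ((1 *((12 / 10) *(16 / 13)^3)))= 4229225 / 43831296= 0.10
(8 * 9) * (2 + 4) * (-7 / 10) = -302.40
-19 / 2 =-9.50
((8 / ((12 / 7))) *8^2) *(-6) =-1792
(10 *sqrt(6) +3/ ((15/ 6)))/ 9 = 2/ 15 +10 *sqrt(6)/ 9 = 2.85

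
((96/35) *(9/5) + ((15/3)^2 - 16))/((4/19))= 66.20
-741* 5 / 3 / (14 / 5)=-6175 / 14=-441.07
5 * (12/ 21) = 20/ 7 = 2.86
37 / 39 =0.95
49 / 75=0.65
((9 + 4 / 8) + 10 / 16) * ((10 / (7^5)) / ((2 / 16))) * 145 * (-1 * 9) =-1057050 / 16807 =-62.89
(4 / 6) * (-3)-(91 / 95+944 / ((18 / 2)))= -92209 / 855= -107.85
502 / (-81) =-502 / 81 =-6.20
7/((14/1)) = 1/2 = 0.50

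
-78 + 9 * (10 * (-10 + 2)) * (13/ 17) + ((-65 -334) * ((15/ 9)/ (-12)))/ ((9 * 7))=-1152473/ 1836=-627.71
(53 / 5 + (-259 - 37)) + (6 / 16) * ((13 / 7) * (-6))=-40541 / 140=-289.58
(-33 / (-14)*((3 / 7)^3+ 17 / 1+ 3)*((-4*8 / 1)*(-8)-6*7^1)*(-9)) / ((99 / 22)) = -48635994 / 2401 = -20256.56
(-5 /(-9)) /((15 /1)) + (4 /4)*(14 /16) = 197 /216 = 0.91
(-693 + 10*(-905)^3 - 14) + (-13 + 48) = -7412176922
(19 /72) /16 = 0.02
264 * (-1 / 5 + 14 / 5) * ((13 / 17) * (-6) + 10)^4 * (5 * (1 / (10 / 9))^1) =1106397287424 / 417605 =2649387.07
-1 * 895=-895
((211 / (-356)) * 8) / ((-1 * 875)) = 0.01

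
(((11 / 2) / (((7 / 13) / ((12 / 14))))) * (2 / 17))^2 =736164 / 693889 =1.06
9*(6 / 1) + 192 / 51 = 982 / 17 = 57.76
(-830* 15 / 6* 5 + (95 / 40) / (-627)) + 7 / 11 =-2738833 / 264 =-10374.37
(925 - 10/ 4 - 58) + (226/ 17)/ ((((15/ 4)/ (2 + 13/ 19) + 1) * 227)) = 63976537/ 74002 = 864.52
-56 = -56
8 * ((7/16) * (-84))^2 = 21609/2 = 10804.50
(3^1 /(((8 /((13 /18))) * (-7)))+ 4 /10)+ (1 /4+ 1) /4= 283 /420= 0.67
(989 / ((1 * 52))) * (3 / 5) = 2967 / 260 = 11.41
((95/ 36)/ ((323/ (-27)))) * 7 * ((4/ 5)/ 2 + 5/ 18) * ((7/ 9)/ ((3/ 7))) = -20923/ 11016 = -1.90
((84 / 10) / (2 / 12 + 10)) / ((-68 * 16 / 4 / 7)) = -441 / 20740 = -0.02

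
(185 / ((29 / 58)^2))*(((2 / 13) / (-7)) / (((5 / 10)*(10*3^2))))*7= -296 / 117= -2.53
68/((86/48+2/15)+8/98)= 133280/3933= 33.89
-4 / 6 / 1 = -2 / 3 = -0.67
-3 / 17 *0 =0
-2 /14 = -1 /7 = -0.14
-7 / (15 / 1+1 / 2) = -14 / 31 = -0.45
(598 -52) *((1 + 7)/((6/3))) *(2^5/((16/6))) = 26208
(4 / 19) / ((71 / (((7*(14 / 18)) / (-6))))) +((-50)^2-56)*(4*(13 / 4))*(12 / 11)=13886777594 / 400653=34660.36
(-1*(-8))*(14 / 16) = 7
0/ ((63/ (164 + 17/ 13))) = 0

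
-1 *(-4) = 4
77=77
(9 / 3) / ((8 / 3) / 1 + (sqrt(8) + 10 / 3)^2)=1323 / 2404 - 405 *sqrt(2) / 1202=0.07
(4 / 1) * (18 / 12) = 6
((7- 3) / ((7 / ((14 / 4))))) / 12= 0.17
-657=-657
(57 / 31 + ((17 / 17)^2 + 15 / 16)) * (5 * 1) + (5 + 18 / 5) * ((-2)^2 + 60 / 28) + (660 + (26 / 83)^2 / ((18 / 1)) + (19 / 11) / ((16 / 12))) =8678632757129 / 11839710960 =733.01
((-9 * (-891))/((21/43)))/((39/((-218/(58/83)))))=-346617711/2639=-131344.34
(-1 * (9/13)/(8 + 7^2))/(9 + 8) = -3/4199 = -0.00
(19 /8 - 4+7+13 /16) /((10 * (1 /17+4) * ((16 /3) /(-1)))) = -1683 /58880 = -0.03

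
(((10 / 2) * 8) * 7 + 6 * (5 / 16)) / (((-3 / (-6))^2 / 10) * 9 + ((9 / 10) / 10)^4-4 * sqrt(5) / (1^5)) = -11275000000000000000 * sqrt(5) / 799493454711953279-634403688187500000 / 799493454711953279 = -32.33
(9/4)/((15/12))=9/5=1.80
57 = 57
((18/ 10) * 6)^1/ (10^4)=27/ 25000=0.00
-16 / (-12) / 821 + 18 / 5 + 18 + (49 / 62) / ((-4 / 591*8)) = 7.01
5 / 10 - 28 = -55 / 2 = -27.50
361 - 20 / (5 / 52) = 153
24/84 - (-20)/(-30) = -8/21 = -0.38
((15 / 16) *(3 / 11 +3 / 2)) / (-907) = -585 / 319264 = -0.00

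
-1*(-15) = 15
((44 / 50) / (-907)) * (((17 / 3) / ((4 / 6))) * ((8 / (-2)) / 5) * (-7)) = -5236 / 113375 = -0.05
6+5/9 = 59/9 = 6.56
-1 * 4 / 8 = -1 / 2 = -0.50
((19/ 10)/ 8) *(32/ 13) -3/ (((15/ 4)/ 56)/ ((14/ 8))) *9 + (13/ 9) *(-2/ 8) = -1650581/ 2340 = -705.38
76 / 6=38 / 3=12.67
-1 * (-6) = 6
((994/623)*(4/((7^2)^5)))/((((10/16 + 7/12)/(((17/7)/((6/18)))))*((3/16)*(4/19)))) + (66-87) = -107173069184799/5103480323683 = -21.00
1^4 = 1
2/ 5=0.40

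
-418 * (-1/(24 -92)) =-209/34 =-6.15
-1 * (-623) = 623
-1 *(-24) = 24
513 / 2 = 256.50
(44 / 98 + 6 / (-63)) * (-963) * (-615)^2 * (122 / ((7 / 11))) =-8472491141400 / 343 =-24701140353.94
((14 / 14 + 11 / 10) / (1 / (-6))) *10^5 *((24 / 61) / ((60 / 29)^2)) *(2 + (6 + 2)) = -70644000 / 61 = -1158098.36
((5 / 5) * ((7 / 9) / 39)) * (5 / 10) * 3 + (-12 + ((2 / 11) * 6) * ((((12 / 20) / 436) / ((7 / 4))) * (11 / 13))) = -10685167 / 892710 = -11.97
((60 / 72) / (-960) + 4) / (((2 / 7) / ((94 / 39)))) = 1515703 / 44928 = 33.74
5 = 5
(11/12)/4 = 11/48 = 0.23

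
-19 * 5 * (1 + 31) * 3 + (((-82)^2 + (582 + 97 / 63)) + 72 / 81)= -12681 / 7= -1811.57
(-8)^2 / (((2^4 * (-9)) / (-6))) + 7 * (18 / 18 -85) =-1756 / 3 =-585.33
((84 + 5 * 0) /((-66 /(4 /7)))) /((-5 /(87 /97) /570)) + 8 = 87880 /1067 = 82.36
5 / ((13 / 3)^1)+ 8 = 119 / 13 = 9.15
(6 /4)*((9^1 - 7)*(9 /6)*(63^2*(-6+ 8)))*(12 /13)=428652 /13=32973.23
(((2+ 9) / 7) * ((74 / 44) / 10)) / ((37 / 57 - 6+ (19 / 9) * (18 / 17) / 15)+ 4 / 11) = -0.05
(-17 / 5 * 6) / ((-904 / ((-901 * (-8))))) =91902 / 565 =162.66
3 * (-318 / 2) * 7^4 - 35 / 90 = -20614993 / 18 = -1145277.39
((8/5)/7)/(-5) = -8/175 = -0.05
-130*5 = -650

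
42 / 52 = 21 / 26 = 0.81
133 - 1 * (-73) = 206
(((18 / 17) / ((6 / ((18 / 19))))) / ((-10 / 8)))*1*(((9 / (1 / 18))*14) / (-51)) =163296 / 27455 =5.95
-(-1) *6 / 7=6 / 7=0.86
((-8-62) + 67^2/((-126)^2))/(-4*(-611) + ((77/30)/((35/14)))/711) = -2185991225/76631909676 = -0.03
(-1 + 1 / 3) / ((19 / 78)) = -52 / 19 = -2.74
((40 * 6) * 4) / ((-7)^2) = 960 / 49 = 19.59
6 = 6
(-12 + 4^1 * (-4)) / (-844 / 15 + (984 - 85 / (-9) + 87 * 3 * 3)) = -315 / 19352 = -0.02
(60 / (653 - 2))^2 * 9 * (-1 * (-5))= 18000 / 47089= 0.38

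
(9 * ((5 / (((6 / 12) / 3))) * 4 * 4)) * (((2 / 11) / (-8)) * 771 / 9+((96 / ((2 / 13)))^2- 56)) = 18500393880 / 11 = 1681853989.09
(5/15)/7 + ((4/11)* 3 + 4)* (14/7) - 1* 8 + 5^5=3127.23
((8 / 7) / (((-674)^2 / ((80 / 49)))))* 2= 320 / 38954167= 0.00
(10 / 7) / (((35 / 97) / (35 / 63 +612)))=1069522 / 441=2425.22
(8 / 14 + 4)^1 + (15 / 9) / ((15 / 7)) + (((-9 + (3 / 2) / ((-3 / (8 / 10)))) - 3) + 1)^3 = -11625034 / 7875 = -1476.19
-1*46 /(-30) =23 /15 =1.53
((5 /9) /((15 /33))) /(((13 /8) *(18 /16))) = 0.67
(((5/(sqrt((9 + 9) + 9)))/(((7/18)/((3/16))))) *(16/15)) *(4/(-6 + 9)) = 8 *sqrt(3)/21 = 0.66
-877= -877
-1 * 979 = -979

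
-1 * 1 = -1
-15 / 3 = -5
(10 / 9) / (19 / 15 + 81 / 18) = 100 / 519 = 0.19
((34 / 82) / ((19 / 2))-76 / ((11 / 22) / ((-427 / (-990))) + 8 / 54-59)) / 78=176294402 / 10103778789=0.02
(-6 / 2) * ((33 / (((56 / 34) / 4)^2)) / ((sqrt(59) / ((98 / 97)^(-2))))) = -269200899 * sqrt(59) / 27765164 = -74.47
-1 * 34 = -34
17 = 17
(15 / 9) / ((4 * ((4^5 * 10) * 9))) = 1 / 221184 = 0.00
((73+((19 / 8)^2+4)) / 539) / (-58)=-5289 / 2000768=-0.00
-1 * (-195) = 195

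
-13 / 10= -1.30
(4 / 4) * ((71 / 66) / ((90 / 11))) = 71 / 540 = 0.13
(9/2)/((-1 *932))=-9/1864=-0.00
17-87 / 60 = 311 / 20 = 15.55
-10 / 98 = -5 / 49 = -0.10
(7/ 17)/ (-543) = -7/ 9231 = -0.00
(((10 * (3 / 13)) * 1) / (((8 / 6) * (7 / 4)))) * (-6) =-540 / 91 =-5.93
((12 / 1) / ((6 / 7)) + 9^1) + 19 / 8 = 25.38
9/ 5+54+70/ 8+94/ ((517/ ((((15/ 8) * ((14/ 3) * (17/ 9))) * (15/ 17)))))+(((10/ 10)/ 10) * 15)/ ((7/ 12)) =322351/ 4620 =69.77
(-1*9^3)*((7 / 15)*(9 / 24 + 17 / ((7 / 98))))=-3243807 / 40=-81095.18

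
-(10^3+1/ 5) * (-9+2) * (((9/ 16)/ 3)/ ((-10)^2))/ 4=105021/ 32000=3.28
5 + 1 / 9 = 46 / 9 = 5.11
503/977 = 0.51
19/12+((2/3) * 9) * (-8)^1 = -557/12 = -46.42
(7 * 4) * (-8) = -224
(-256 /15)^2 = 65536 /225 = 291.27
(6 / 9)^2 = 4 / 9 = 0.44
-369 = -369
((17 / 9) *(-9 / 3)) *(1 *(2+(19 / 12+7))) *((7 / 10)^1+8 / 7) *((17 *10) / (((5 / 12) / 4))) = -6312916 / 35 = -180369.03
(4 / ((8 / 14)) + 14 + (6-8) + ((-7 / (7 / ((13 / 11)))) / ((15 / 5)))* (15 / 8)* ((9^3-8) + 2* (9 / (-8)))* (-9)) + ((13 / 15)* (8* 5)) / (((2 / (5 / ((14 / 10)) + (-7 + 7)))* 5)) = 35551343 / 7392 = 4809.43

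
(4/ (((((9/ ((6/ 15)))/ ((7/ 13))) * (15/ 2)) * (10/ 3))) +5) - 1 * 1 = 58556/ 14625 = 4.00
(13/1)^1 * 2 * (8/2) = 104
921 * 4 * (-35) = -128940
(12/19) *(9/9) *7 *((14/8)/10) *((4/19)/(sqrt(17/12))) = 588 *sqrt(51)/30685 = 0.14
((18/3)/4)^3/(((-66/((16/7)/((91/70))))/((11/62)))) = -0.02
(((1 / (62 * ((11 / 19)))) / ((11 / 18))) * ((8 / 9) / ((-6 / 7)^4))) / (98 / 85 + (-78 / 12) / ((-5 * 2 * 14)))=108573220 / 1734571179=0.06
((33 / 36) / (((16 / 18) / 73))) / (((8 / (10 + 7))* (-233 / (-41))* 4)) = 1679073 / 238592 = 7.04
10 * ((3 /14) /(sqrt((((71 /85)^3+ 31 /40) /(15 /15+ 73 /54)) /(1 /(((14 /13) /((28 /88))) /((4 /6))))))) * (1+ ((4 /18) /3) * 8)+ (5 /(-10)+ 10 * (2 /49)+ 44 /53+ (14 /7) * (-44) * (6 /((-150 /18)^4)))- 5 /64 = 35756850631 /64925000000+ 18275 * sqrt(2288380255590) /13868724177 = 2.54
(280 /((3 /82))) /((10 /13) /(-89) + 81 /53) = 1407930160 /279561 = 5036.22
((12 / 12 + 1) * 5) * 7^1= 70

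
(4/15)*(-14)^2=784/15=52.27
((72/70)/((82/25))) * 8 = 720/287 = 2.51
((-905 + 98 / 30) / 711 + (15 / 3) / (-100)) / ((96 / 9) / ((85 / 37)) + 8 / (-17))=-956029 / 3026016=-0.32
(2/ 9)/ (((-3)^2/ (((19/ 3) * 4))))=152/ 243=0.63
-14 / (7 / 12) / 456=-1 / 19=-0.05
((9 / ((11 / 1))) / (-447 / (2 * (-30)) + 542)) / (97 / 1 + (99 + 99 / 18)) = 40 / 5412693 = 0.00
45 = 45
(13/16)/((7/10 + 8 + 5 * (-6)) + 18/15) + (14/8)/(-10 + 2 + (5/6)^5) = -25722059/95005464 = -0.27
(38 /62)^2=361 /961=0.38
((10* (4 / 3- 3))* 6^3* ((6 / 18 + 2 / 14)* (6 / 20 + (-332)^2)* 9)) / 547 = -11904224400 / 3829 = -3108964.32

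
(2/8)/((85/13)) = 13/340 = 0.04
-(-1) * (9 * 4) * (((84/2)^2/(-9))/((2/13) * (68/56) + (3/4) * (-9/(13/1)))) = 2568384/121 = 21226.31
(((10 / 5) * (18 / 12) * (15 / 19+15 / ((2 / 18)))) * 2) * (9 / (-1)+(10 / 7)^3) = -32306760 / 6517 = -4957.31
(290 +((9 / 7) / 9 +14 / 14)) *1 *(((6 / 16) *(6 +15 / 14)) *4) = 3088.19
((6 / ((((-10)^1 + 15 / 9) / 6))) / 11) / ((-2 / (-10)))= -108 / 55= -1.96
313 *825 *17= 4389825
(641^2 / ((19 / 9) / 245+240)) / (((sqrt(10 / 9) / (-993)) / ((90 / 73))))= -24290567732655*sqrt(10) / 38632987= -1988288.39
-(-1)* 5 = 5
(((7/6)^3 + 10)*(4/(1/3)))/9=2503/162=15.45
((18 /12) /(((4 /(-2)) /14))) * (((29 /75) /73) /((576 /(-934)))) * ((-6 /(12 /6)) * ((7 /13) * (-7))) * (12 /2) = 4645249 /759200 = 6.12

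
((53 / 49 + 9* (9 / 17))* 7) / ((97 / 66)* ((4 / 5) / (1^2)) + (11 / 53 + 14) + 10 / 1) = 42588150 / 26415263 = 1.61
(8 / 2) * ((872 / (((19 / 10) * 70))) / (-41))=-3488 / 5453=-0.64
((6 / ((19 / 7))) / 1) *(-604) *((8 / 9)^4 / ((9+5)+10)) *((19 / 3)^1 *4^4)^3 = -26221771774492672 / 177147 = -148022669164.55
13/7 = 1.86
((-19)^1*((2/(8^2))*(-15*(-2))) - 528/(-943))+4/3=-720569/45264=-15.92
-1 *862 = -862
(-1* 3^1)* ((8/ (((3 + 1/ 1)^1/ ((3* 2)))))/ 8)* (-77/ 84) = 33/ 8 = 4.12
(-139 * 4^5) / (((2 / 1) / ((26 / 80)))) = -115648 / 5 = -23129.60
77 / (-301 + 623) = 11 / 46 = 0.24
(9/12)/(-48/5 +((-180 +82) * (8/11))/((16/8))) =-165/9952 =-0.02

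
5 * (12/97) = 60/97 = 0.62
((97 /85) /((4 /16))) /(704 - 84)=97 /13175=0.01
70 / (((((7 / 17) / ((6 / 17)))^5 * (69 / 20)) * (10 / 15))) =777600 / 55223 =14.08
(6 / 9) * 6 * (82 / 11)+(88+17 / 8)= 10555 / 88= 119.94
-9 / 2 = -4.50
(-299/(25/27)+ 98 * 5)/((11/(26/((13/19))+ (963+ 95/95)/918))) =74868548/126225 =593.14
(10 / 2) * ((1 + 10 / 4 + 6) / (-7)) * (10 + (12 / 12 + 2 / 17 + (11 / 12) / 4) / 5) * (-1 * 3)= 796081 / 3808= 209.05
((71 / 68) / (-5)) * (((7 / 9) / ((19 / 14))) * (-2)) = 3479 / 14535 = 0.24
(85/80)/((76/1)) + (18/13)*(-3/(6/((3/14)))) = -14869/110656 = -0.13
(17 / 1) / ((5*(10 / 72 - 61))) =-612 / 10955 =-0.06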